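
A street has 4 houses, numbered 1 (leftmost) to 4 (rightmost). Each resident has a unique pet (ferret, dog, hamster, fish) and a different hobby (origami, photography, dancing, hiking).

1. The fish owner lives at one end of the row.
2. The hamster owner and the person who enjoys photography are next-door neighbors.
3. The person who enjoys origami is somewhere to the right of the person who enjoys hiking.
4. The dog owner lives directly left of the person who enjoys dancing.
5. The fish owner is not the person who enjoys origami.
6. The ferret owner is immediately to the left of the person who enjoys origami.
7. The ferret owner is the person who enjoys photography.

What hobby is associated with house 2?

The fish owner is narrowed to house 1 or 4; consider each.
Placing it in house 1 leads to a contradiction, so it's in house 4.
That leaves dancing as the hobby for house 4.
By clue 4, the dog owner is in house 3.
House 3 hobby: only origami fits.
Clue 6 places the ferret owner in house 2.
Clue 7 places the person who enjoys photography in house 2.
The only pet still possible for house 1 is hamster.
That leaves hiking as the hobby for house 1.
So: house 1 = hamster/hiking, house 2 = ferret/photography, house 3 = dog/origami, house 4 = fish/dancing.

photography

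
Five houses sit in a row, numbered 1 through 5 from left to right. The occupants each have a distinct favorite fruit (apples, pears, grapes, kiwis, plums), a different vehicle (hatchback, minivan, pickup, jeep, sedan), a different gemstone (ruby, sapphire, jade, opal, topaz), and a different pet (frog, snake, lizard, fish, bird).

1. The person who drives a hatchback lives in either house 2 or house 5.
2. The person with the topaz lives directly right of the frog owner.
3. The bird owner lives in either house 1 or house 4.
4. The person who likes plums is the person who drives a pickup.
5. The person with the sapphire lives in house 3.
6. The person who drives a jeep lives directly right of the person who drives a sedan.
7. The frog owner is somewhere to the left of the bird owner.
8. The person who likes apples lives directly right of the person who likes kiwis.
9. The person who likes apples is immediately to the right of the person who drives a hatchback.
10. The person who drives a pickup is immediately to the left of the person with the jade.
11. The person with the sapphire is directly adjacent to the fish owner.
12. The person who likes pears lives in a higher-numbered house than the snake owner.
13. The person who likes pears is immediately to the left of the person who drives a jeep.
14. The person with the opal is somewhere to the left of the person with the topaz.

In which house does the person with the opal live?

1

By clue 5, the person with the sapphire is in house 3.
Clue 7: the bird owner is in house 4.
Clue 9: the person who likes apples is in house 3.
The person who drives a hatchback is in house 2 (clue 9).
House 5 pet: only lizard fits.
The person who likes kiwis is in house 2 (clue 8).
Clue 13: the person who likes pears is in house 4.
From clue 13, the person who drives a jeep must be in house 5.
House 1's favorite fruit must be plums (nothing else left).
The only favorite fruit still possible for house 5 is grapes.
House 2 pet: only fish fits.
From clue 4, the person who drives a pickup must be in house 1.
From clue 6, the person who drives a sedan must be in house 4.
The person with the jade is in house 2 (clue 10).
House 3 vehicle: only minivan fits.
So house 1 gets opal for gemstone.
The only gemstone still possible for house 4 is topaz.
House 5 gemstone: only ruby fits.
Clue 2 places the frog owner in house 3.
House 1 pet: only snake fits.
So: house 1 = plums/pickup/opal/snake, house 2 = kiwis/hatchback/jade/fish, house 3 = apples/minivan/sapphire/frog, house 4 = pears/sedan/topaz/bird, house 5 = grapes/jeep/ruby/lizard.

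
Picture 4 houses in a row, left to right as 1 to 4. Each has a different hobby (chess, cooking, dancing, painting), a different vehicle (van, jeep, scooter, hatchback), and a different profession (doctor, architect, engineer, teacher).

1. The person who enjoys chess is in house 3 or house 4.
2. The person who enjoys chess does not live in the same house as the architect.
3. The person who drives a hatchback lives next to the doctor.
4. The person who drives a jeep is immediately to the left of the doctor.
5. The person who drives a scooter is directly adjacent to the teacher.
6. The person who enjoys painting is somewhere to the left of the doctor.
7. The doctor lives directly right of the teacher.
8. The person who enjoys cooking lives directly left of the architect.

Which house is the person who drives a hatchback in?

3

The person who enjoys chess is narrowed to house 3 or 4; consider each.
Placing it in house 3 leads to a contradiction, so it's in house 4.
The person who enjoys cooking is narrowed to house 1 or 2; consider each.
Placing it in house 1 leads to a contradiction, so it's in house 2.
From clue 8, the architect must be in house 3.
Clue 7 places the doctor in house 2.
Clue 7: the teacher is in house 1.
House 4's vehicle must be van (nothing else left).
The only profession still possible for house 4 is engineer.
The person who drives a jeep is in house 1 (clue 4).
From clue 5, the person who drives a scooter must be in house 2.
By clue 6, the person who enjoys painting is in house 1.
House 3's hobby must be dancing (nothing else left).
That leaves hatchback as the vehicle for house 3.
So: house 1 = painting/jeep/teacher, house 2 = cooking/scooter/doctor, house 3 = dancing/hatchback/architect, house 4 = chess/van/engineer.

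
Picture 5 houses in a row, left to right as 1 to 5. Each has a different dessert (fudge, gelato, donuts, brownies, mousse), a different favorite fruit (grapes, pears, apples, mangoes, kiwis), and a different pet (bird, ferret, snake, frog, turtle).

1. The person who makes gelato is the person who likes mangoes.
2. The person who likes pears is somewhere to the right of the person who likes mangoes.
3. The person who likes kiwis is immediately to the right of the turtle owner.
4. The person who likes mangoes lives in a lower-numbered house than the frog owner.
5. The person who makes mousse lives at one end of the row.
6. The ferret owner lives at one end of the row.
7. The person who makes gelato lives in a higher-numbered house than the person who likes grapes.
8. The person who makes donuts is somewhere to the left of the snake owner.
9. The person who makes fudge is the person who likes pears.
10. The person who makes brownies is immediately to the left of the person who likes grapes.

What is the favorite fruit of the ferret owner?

The only favorite fruit still possible for house 1 is apples.
The person who makes brownies is narrowed to house 1 or 2; consider each.
Placing it in house 2 leads to a contradiction, so it's in house 1.
The person who likes grapes is in house 2 (clue 10).
The only dessert still possible for house 2 is donuts.
House 3's dessert must be gelato (nothing else left).
That leaves fudge as the dessert for house 4.
That leaves mousse as the dessert for house 5.
The person who likes mangoes is in house 3 (clue 1).
The person who likes pears is in house 4 (clue 9).
House 5's favorite fruit must be kiwis (nothing else left).
The turtle owner is in house 4 (clue 3).
So house 2 gets bird for pet.
House 3 pet: only snake fits.
House 1's pet must be ferret (nothing else left).
So house 5 gets frog for pet.
So: house 1 = brownies/apples/ferret, house 2 = donuts/grapes/bird, house 3 = gelato/mangoes/snake, house 4 = fudge/pears/turtle, house 5 = mousse/kiwis/frog.

apples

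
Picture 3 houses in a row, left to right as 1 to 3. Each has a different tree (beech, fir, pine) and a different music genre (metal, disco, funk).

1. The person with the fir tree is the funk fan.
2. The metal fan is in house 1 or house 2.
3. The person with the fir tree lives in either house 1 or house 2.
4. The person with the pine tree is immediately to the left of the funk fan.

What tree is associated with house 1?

House 3's tree must be beech (nothing else left).
From clue 1, the person with the fir tree must be in house 2.
From clue 1, the funk fan must be in house 2.
From clue 4, the person with the pine tree must be in house 1.
House 3 music genre: only disco fits.
House 1 music genre: only metal fits.
So: house 1 = pine/metal, house 2 = fir/funk, house 3 = beech/disco.

pine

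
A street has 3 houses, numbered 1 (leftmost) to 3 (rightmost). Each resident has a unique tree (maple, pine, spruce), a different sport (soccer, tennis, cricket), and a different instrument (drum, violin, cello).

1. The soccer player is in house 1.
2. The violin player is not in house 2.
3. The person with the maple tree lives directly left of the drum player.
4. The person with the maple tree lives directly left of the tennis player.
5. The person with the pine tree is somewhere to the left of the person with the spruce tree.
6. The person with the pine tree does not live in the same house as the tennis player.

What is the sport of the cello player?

Clue 1: the soccer player is in house 1.
House 3 tree: only spruce fits.
The person with the maple tree is narrowed to house 1 or 2; consider each.
Placing it in house 1 leads to a contradiction, so it's in house 2.
Clue 3 places the drum player in house 3.
From clue 4, the tennis player must be in house 3.
The only tree still possible for house 1 is pine.
The only sport still possible for house 2 is cricket.
House 1's instrument must be violin (nothing else left).
House 2's instrument must be cello (nothing else left).
So: house 1 = pine/soccer/violin, house 2 = maple/cricket/cello, house 3 = spruce/tennis/drum.

cricket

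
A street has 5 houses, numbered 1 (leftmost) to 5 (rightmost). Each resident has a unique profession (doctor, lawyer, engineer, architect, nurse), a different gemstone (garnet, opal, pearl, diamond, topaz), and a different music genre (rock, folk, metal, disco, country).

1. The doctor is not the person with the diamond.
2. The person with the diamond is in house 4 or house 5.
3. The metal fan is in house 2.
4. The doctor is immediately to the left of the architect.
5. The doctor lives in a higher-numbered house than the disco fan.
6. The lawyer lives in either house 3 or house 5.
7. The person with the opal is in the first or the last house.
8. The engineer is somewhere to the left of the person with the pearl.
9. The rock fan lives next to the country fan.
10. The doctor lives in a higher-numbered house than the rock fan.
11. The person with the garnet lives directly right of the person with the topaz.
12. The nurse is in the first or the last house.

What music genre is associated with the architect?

By clue 3, the metal fan is in house 2.
By clue 9, the rock fan is in house 3.
Clue 9 places the country fan in house 4.
The doctor is in house 4 (clue 10).
House 2's profession must be engineer (nothing else left).
The only music genre still possible for house 1 is disco.
House 5's music genre must be folk (nothing else left).
Clue 1 places the person with the diamond in house 5.
Clue 4: the architect is in house 5.
House 1's profession must be nurse (nothing else left).
House 3's profession must be lawyer (nothing else left).
House 1 gemstone: only opal fits.
So house 2 gets topaz for gemstone.
Clue 11: the person with the garnet is in house 3.
House 4 gemstone: only pearl fits.
So: house 1 = nurse/opal/disco, house 2 = engineer/topaz/metal, house 3 = lawyer/garnet/rock, house 4 = doctor/pearl/country, house 5 = architect/diamond/folk.

folk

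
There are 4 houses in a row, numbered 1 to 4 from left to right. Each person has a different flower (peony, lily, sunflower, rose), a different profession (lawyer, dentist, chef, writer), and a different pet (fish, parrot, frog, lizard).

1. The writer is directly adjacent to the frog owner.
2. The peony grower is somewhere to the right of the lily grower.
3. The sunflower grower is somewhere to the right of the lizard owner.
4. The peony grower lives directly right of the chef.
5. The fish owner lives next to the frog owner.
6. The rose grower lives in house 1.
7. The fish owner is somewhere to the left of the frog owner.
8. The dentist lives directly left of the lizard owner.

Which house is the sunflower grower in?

The rose grower is in house 1 (clue 6).
House 2 flower: only lily fits.
The peony grower is narrowed to house 3 or 4; consider each.
Placing it in house 4 leads to a contradiction, so it's in house 3.
Clue 4 places the chef in house 2.
So house 4 gets sunflower for flower.
From clue 8, the lizard owner must be in house 2.
That leaves dentist as the profession for house 1.
By clue 5, the fish owner is in house 3.
Clue 5: the frog owner is in house 4.
House 1's pet must be parrot (nothing else left).
From clue 1, the writer must be in house 3.
House 4's profession must be lawyer (nothing else left).
So: house 1 = rose/dentist/parrot, house 2 = lily/chef/lizard, house 3 = peony/writer/fish, house 4 = sunflower/lawyer/frog.

4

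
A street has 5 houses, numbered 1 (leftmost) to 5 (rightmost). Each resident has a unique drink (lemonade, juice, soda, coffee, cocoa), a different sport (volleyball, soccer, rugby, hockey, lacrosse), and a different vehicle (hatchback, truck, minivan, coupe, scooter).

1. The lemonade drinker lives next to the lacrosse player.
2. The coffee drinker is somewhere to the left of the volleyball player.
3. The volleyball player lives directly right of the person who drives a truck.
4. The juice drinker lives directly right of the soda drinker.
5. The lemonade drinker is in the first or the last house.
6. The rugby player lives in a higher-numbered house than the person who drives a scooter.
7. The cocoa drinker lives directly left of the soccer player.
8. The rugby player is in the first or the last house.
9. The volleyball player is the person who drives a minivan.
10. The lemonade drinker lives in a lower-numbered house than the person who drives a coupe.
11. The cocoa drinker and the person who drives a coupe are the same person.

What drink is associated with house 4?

soda

Clue 8 places the rugby player in house 5.
Clue 10: the lemonade drinker is in house 1.
House 5's drink must be juice (nothing else left).
By clue 1, the lacrosse player is in house 2.
Clue 4: the soda drinker is in house 4.
That leaves hockey as the sport for house 1.
So house 5 gets hatchback for vehicle.
The only vehicle still possible for house 1 is scooter.
So house 4 gets minivan for vehicle.
By clue 9, the volleyball player is in house 4.
That leaves soccer as the sport for house 3.
The person who drives a truck is in house 3 (clue 3).
Clue 7: the cocoa drinker is in house 2.
Clue 11: the person who drives a coupe is in house 2.
That leaves coffee as the drink for house 3.
So: house 1 = lemonade/hockey/scooter, house 2 = cocoa/lacrosse/coupe, house 3 = coffee/soccer/truck, house 4 = soda/volleyball/minivan, house 5 = juice/rugby/hatchback.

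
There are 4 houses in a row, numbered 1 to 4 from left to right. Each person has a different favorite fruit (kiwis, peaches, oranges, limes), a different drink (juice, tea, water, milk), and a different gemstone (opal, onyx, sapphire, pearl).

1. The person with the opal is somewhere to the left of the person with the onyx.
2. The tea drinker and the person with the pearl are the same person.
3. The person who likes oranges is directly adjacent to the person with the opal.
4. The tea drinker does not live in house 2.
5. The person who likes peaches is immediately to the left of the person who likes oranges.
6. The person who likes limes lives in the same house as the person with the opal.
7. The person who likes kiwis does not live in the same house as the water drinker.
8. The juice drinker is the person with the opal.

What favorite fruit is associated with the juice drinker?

The person who likes limes is narrowed to house 1 or 2 or 3; consider each.
Placing it in house 1 and house 2 leads to a contradiction, so it's in house 3.
Clue 6: the person with the opal is in house 3.
From clue 8, the juice drinker must be in house 3.
From clue 1, the person with the onyx must be in house 4.
Clue 5: the person who likes peaches is in house 1.
The person who likes oranges is in house 2 (clue 5).
So house 4 gets kiwis for favorite fruit.
House 1's gemstone must be pearl (nothing else left).
The only gemstone still possible for house 2 is sapphire.
The tea drinker is in house 1 (clue 2).
House 2 drink: only water fits.
That leaves milk as the drink for house 4.
So: house 1 = peaches/tea/pearl, house 2 = oranges/water/sapphire, house 3 = limes/juice/opal, house 4 = kiwis/milk/onyx.

limes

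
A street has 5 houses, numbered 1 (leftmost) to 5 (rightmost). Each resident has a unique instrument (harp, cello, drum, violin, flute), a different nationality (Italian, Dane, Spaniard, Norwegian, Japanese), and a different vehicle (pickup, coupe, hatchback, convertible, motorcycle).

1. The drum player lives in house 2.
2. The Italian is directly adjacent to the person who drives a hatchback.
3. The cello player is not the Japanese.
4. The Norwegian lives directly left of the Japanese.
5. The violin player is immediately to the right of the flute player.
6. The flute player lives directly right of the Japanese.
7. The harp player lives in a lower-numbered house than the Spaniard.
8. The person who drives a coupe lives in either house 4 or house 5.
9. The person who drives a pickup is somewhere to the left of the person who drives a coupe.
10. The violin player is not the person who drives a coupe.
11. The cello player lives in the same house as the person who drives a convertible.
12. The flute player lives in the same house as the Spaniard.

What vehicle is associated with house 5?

By clue 1, the drum player is in house 2.
The flute player is narrowed to house 3 or 4; consider each.
Placing it in house 3 leads to a contradiction, so it's in house 4.
From clue 5, the violin player must be in house 5.
By clue 6, the Japanese is in house 3.
The person who drives a coupe is in house 4 (clue 10).
The Spaniard is in house 4 (clue 12).
By clue 3, the cello player is in house 1.
By clue 4, the Norwegian is in house 2.
The person who drives a convertible is in house 1 (clue 11).
So house 3 gets harp for instrument.
That leaves Dane as the nationality for house 5.
House 5's vehicle must be motorcycle (nothing else left).
The person who drives a hatchback is in house 2 (clue 2).
House 1's nationality must be Italian (nothing else left).
House 3's vehicle must be pickup (nothing else left).
So: house 1 = cello/Italian/convertible, house 2 = drum/Norwegian/hatchback, house 3 = harp/Japanese/pickup, house 4 = flute/Spaniard/coupe, house 5 = violin/Dane/motorcycle.

motorcycle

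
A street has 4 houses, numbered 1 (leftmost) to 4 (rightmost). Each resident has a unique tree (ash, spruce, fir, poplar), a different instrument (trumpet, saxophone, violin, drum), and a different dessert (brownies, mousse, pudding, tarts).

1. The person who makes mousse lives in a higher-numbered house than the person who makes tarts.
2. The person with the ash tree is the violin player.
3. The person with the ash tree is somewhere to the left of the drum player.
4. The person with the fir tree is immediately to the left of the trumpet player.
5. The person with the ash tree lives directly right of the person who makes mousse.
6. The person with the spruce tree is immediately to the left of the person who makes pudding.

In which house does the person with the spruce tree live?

2

By clue 5, the person with the ash tree is in house 3.
Clue 5: the person who makes mousse is in house 2.
The only tree still possible for house 4 is poplar.
From clue 1, the person who makes tarts must be in house 1.
The violin player is in house 3 (clue 2).
Clue 3: the drum player is in house 4.
Clue 6: the person with the spruce tree is in house 2.
From clue 6, the person who makes pudding must be in house 3.
So house 1 gets fir for tree.
So house 1 gets saxophone for instrument.
That leaves trumpet as the instrument for house 2.
That leaves brownies as the dessert for house 4.
So: house 1 = fir/saxophone/tarts, house 2 = spruce/trumpet/mousse, house 3 = ash/violin/pudding, house 4 = poplar/drum/brownies.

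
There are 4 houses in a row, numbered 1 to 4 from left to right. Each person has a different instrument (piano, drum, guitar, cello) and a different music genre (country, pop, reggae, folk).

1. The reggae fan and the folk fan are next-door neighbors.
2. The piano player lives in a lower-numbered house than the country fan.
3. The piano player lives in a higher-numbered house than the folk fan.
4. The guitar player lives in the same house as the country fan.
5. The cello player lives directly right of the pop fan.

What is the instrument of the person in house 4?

guitar

House 1 instrument: only drum fits.
The only music genre still possible for house 4 is country.
Clue 4 places the guitar player in house 4.
House 3 music genre: only reggae fits.
By clue 1, the folk fan is in house 2.
The piano player is in house 3 (clue 3).
So house 2 gets cello for instrument.
That leaves pop as the music genre for house 1.
So: house 1 = drum/pop, house 2 = cello/folk, house 3 = piano/reggae, house 4 = guitar/country.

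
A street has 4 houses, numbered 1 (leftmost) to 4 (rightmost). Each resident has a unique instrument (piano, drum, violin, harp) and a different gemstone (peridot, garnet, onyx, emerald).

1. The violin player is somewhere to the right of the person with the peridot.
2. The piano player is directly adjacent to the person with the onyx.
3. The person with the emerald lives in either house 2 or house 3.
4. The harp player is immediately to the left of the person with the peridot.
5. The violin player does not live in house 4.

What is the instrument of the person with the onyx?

Clue 1 places the violin player in house 3.
Clue 1: the person with the peridot is in house 2.
From clue 4, the harp player must be in house 1.
So house 3 gets emerald for gemstone.
By clue 2, the piano player is in house 2.
Clue 2 places the person with the onyx in house 1.
So house 4 gets drum for instrument.
House 4 gemstone: only garnet fits.
So: house 1 = harp/onyx, house 2 = piano/peridot, house 3 = violin/emerald, house 4 = drum/garnet.

harp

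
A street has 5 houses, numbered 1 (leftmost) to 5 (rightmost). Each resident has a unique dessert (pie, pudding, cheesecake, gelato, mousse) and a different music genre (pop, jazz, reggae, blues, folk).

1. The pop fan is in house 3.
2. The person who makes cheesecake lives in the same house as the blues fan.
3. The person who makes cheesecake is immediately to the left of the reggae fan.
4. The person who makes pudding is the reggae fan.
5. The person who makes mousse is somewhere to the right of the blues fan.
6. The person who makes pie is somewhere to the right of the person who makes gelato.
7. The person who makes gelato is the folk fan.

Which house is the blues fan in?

Clue 1 places the pop fan in house 3.
The person who makes cheesecake is narrowed to house 1 or 4; consider each.
Placing it in house 4 leads to a contradiction, so it's in house 1.
By clue 2, the blues fan is in house 1.
From clue 3, the reggae fan must be in house 2.
Clue 4 places the person who makes pudding in house 2.
House 4 dessert: only gelato fits.
House 4's music genre must be folk (nothing else left).
House 5's music genre must be jazz (nothing else left).
Clue 6: the person who makes pie is in house 5.
House 3 dessert: only mousse fits.
So: house 1 = cheesecake/blues, house 2 = pudding/reggae, house 3 = mousse/pop, house 4 = gelato/folk, house 5 = pie/jazz.

1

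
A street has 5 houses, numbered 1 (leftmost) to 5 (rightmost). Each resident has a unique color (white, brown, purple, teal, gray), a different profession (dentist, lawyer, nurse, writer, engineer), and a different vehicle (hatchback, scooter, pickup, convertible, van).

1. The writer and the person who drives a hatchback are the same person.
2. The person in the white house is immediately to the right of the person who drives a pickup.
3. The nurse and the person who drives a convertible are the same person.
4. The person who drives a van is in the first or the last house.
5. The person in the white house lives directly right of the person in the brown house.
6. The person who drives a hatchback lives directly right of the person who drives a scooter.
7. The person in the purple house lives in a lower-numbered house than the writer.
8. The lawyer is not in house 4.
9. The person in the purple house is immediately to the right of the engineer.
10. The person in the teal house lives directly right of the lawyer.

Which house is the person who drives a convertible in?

The person who drives a van is narrowed to house 1 or 5; consider each.
Placing it in house 5 leads to a contradiction, so it's in house 1.
So house 1 gets gray for color.
House 5 color: only white fits.
By clue 2, the person who drives a pickup is in house 4.
From clue 5, the person in the brown house must be in house 4.
Clue 6 places the person who drives a hatchback in house 3.
Clue 6 places the person who drives a scooter in house 2.
That leaves dentist as the profession for house 4.
House 5's vehicle must be convertible (nothing else left).
From clue 1, the writer must be in house 3.
The nurse is in house 5 (clue 3).
By clue 7, the person in the purple house is in house 2.
The engineer is in house 1 (clue 9).
That leaves teal as the color for house 3.
House 2's profession must be lawyer (nothing else left).
So: house 1 = gray/engineer/van, house 2 = purple/lawyer/scooter, house 3 = teal/writer/hatchback, house 4 = brown/dentist/pickup, house 5 = white/nurse/convertible.

5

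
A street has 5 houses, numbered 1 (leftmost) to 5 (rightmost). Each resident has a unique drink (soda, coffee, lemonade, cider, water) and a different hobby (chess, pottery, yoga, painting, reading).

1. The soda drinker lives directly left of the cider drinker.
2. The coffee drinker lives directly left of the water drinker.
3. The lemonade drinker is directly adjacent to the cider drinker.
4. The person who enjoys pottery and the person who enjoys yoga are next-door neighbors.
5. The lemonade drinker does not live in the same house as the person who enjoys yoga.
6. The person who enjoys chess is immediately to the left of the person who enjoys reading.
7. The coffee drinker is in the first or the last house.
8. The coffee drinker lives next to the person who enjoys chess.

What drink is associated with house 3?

soda

The coffee drinker is in house 1 (clue 7).
Clue 8: the person who enjoys chess is in house 2.
Clue 2: the water drinker is in house 2.
By clue 6, the person who enjoys reading is in house 3.
The only hobby still possible for house 1 is painting.
The cider drinker is narrowed to house 4 or 5; consider each.
Placing it in house 5 leads to a contradiction, so it's in house 4.
From clue 1, the soda drinker must be in house 3.
That leaves lemonade as the drink for house 5.
Clue 5: the person who enjoys yoga is in house 4.
The only hobby still possible for house 5 is pottery.
So: house 1 = coffee/painting, house 2 = water/chess, house 3 = soda/reading, house 4 = cider/yoga, house 5 = lemonade/pottery.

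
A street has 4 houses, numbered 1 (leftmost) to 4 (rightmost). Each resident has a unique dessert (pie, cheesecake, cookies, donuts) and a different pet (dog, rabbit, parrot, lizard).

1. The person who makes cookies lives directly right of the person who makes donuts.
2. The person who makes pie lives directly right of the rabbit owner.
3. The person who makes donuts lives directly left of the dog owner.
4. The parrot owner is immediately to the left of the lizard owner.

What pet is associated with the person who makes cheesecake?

The person who makes cookies is narrowed to house 2 or 3 or 4; consider each.
Placing it in house 2 and house 3 leads to a contradiction, so it's in house 4.
Clue 1: the person who makes donuts is in house 3.
From clue 3, the dog owner must be in house 4.
That leaves cheesecake as the dessert for house 1.
So house 2 gets pie for dessert.
The rabbit owner is in house 1 (clue 2).
The only pet still possible for house 2 is parrot.
That leaves lizard as the pet for house 3.
So: house 1 = cheesecake/rabbit, house 2 = pie/parrot, house 3 = donuts/lizard, house 4 = cookies/dog.

rabbit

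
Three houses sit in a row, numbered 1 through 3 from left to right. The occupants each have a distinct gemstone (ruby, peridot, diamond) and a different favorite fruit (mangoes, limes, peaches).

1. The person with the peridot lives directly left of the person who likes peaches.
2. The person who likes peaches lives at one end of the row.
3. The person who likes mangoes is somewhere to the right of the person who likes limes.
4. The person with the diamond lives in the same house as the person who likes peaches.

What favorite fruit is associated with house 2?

Clue 2 places the person who likes peaches in house 3.
Clue 4 places the person with the diamond in house 3.
So house 1 gets limes for favorite fruit.
The only favorite fruit still possible for house 2 is mangoes.
Clue 1 places the person with the peridot in house 2.
The only gemstone still possible for house 1 is ruby.
So: house 1 = ruby/limes, house 2 = peridot/mangoes, house 3 = diamond/peaches.

mangoes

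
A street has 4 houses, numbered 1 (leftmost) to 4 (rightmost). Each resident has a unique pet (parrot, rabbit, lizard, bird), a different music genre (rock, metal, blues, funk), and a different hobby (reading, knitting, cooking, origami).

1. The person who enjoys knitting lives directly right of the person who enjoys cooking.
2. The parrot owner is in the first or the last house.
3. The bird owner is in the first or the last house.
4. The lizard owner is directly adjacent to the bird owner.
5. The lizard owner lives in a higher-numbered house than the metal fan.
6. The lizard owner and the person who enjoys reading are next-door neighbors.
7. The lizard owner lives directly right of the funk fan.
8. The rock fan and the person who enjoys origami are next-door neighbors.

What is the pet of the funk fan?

The bird owner is narrowed to house 1 or 4; consider each.
Placing it in house 1 leads to a contradiction, so it's in house 4.
By clue 4, the lizard owner is in house 3.
From clue 7, the funk fan must be in house 2.
That leaves rabbit as the pet for house 2.
The only pet still possible for house 1 is parrot.
House 1 music genre: only metal fits.
So house 1 gets cooking for hobby.
By clue 1, the person who enjoys knitting is in house 2.
The only hobby still possible for house 3 is origami.
So house 4 gets reading for hobby.
From clue 8, the rock fan must be in house 4.
That leaves blues as the music genre for house 3.
So: house 1 = parrot/metal/cooking, house 2 = rabbit/funk/knitting, house 3 = lizard/blues/origami, house 4 = bird/rock/reading.

rabbit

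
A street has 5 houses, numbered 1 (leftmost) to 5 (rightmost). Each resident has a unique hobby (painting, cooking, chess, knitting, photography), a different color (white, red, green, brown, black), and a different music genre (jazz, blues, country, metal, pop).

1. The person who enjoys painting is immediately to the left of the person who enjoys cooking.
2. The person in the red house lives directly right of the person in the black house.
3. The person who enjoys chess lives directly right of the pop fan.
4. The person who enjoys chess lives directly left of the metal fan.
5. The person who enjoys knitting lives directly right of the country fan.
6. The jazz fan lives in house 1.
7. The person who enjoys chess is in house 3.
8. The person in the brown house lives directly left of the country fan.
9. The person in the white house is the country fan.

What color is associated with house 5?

Clue 6 places the jazz fan in house 1.
By clue 7, the person who enjoys chess is in house 3.
Clue 3: the pop fan is in house 2.
By clue 4, the metal fan is in house 4.
House 5 music genre: only blues fits.
Clue 5 places the person who enjoys knitting in house 4.
From clue 8, the person in the brown house must be in house 2.
From clue 9, the person in the white house must be in house 3.
The only music genre still possible for house 3 is country.
From clue 1, the person who enjoys cooking must be in house 2.
Clue 2 places the person in the red house in house 5.
Clue 2 places the person in the black house in house 4.
House 1 hobby: only painting fits.
The only hobby still possible for house 5 is photography.
So house 1 gets green for color.
So: house 1 = painting/green/jazz, house 2 = cooking/brown/pop, house 3 = chess/white/country, house 4 = knitting/black/metal, house 5 = photography/red/blues.

red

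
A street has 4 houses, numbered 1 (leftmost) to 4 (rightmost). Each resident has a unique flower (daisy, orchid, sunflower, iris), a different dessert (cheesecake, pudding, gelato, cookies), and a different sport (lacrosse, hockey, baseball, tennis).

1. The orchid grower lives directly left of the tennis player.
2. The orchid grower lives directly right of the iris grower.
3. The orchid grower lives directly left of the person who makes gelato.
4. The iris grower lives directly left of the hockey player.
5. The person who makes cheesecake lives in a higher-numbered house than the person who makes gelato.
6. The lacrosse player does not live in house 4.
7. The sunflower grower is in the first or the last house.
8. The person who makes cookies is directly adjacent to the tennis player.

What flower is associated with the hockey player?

orchid

The person who makes cheesecake is in house 4 (clue 5).
The person who makes gelato is in house 3 (clue 5).
From clue 3, the orchid grower must be in house 2.
Clue 8: the person who makes cookies is in house 2.
The tennis player is in house 3 (clue 8).
The only flower still possible for house 1 is iris.
That leaves daisy as the flower for house 3.
The only flower still possible for house 4 is sunflower.
The only dessert still possible for house 1 is pudding.
House 4 sport: only baseball fits.
House 1's sport must be lacrosse (nothing else left).
So house 2 gets hockey for sport.
So: house 1 = iris/pudding/lacrosse, house 2 = orchid/cookies/hockey, house 3 = daisy/gelato/tennis, house 4 = sunflower/cheesecake/baseball.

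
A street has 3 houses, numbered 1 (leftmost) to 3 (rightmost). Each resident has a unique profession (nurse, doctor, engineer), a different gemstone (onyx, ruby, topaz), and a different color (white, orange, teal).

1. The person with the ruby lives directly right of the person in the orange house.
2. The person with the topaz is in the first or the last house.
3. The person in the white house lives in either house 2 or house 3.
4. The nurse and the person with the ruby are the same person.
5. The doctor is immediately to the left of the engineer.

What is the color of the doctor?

House 1's profession must be doctor (nothing else left).
The engineer is in house 2 (clue 5).
That leaves nurse as the profession for house 3.
From clue 4, the person with the ruby must be in house 3.
The only gemstone still possible for house 1 is topaz.
House 2 gemstone: only onyx fits.
Clue 1 places the person in the orange house in house 2.
House 1 color: only teal fits.
House 3's color must be white (nothing else left).
So: house 1 = doctor/topaz/teal, house 2 = engineer/onyx/orange, house 3 = nurse/ruby/white.

teal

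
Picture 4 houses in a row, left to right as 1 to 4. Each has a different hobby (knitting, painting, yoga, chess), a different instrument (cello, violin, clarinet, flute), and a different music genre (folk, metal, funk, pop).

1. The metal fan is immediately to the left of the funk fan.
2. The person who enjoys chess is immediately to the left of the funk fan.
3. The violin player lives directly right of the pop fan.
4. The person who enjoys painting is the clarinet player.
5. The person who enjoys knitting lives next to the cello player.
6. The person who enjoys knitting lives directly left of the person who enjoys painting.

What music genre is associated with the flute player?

The person who enjoys chess is narrowed to house 1 or 2 or 3; consider each.
Placing it in house 2 and house 3 leads to a contradiction, so it's in house 1.
By clue 2, the funk fan is in house 2.
The only music genre still possible for house 4 is folk.
By clue 1, the metal fan is in house 1.
The only music genre still possible for house 3 is pop.
The violin player is in house 4 (clue 3).
House 3 instrument: only clarinet fits.
Clue 4: the person who enjoys painting is in house 3.
The person who enjoys knitting is in house 2 (clue 6).
House 4 hobby: only yoga fits.
Clue 5 places the cello player in house 1.
That leaves flute as the instrument for house 2.
So: house 1 = chess/cello/metal, house 2 = knitting/flute/funk, house 3 = painting/clarinet/pop, house 4 = yoga/violin/folk.

funk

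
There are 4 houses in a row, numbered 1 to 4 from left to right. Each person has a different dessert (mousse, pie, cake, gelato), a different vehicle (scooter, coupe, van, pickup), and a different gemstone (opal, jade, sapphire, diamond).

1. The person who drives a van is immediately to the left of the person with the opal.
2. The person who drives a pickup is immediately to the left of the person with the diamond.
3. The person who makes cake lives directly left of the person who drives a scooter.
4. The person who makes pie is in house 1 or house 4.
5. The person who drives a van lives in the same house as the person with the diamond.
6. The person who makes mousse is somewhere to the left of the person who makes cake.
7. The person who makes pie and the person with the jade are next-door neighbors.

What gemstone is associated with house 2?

The only gemstone still possible for house 1 is sapphire.
That leaves opal as the gemstone for house 4.
Clue 1: the person who drives a van is in house 3.
From clue 5, the person with the diamond must be in house 3.
House 2 gemstone: only jade fits.
Clue 2: the person who drives a pickup is in house 2.
The person who makes cake is in house 3 (clue 3).
The person who makes pie is in house 1 (clue 7).
House 4 dessert: only gelato fits.
House 1's vehicle must be coupe (nothing else left).
That leaves scooter as the vehicle for house 4.
So house 2 gets mousse for dessert.
So: house 1 = pie/coupe/sapphire, house 2 = mousse/pickup/jade, house 3 = cake/van/diamond, house 4 = gelato/scooter/opal.

jade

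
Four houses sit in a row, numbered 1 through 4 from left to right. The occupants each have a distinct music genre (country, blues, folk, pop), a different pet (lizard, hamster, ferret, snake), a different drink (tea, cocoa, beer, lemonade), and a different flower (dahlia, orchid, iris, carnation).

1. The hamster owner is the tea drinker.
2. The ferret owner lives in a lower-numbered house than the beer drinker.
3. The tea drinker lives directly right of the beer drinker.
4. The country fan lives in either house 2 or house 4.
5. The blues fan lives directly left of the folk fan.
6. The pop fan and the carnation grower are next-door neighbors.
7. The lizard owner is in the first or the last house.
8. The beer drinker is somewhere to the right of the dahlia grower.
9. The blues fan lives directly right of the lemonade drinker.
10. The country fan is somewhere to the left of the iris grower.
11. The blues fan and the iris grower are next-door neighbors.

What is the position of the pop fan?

By clue 10, the country fan is in house 2.
House 1 music genre: only pop fits.
The only music genre still possible for house 3 is blues.
That leaves folk as the music genre for house 4.
Clue 6 places the carnation grower in house 2.
From clue 9, the lemonade drinker must be in house 2.
Clue 11: the iris grower is in house 4.
House 1 drink: only cocoa fits.
House 4 drink: only tea fits.
The only flower still possible for house 3 is orchid.
Clue 1 places the hamster owner in house 4.
The only pet still possible for house 3 is snake.
House 3's drink must be beer (nothing else left).
That leaves dahlia as the flower for house 1.
That leaves lizard as the pet for house 1.
House 2 pet: only ferret fits.
So: house 1 = pop/lizard/cocoa/dahlia, house 2 = country/ferret/lemonade/carnation, house 3 = blues/snake/beer/orchid, house 4 = folk/hamster/tea/iris.

1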